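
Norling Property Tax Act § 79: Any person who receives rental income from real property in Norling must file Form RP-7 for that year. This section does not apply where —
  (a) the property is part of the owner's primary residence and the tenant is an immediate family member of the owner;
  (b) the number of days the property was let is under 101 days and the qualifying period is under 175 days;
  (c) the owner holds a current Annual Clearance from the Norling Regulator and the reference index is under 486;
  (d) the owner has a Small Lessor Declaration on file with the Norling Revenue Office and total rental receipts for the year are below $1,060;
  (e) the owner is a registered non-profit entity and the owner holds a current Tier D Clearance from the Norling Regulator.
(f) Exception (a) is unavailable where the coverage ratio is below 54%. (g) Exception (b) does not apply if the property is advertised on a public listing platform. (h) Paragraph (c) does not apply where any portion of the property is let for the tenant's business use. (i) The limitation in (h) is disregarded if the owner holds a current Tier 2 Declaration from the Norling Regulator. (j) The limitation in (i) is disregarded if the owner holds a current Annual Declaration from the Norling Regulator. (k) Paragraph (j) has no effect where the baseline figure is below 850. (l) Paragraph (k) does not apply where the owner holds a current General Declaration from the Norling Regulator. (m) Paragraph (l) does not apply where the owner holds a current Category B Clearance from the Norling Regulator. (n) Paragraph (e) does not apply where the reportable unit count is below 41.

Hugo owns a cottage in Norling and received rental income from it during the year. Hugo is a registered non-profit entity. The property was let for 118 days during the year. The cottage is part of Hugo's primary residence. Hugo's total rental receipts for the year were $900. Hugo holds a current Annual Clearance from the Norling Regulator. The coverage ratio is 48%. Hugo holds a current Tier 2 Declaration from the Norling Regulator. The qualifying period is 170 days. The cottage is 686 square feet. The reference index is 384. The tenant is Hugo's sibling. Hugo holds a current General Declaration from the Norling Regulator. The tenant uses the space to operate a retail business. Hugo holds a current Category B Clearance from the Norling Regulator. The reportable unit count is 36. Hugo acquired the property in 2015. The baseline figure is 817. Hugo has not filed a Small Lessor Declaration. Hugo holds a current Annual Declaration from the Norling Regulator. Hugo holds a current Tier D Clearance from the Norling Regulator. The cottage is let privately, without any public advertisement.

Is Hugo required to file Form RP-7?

Exception (a)'s conditions are all satisfied: the cottage is part of the primary residence; the tenant is an immediate family member. But: (f) is triggered — the coverage ratio is 48%, below the 54% limit. Exception (a) does not apply.
Exception (b) fails — the number of days the property was let is 118 days, not under 101 days.
Exception (c) is satisfied on its face — a current Annual Clearance is held; the reference index is 384, under the 486 limit. Under paragraphs (h)–(m): (h) is triggered (the space is let for business use), but is overridden by (i): (i) applies — a current Tier 2 Declaration is held. (j) would limit (i) — a current Annual Declaration is held — but (k) sets (j) aside: (k) is engaged — the baseline figure is 817, below the 850 limit. (l) applies (a current General Declaration is held), but is itself disapplied by (m): (m) operates against (l): a current Category B Clearance is held. (c) remains available.
Exception (d) does not apply: no Small Lessor Declaration is on file.
Exception (e) is satisfied on its face — Hugo is a registered non-profit; a current Tier D Clearance is held. But applying paragraph (n): (n) applies — the reportable unit count is 36, below the 41 limit. So (e) is unavailable.

No — exception (c) applies; Hugo is not required to file Form RP-7.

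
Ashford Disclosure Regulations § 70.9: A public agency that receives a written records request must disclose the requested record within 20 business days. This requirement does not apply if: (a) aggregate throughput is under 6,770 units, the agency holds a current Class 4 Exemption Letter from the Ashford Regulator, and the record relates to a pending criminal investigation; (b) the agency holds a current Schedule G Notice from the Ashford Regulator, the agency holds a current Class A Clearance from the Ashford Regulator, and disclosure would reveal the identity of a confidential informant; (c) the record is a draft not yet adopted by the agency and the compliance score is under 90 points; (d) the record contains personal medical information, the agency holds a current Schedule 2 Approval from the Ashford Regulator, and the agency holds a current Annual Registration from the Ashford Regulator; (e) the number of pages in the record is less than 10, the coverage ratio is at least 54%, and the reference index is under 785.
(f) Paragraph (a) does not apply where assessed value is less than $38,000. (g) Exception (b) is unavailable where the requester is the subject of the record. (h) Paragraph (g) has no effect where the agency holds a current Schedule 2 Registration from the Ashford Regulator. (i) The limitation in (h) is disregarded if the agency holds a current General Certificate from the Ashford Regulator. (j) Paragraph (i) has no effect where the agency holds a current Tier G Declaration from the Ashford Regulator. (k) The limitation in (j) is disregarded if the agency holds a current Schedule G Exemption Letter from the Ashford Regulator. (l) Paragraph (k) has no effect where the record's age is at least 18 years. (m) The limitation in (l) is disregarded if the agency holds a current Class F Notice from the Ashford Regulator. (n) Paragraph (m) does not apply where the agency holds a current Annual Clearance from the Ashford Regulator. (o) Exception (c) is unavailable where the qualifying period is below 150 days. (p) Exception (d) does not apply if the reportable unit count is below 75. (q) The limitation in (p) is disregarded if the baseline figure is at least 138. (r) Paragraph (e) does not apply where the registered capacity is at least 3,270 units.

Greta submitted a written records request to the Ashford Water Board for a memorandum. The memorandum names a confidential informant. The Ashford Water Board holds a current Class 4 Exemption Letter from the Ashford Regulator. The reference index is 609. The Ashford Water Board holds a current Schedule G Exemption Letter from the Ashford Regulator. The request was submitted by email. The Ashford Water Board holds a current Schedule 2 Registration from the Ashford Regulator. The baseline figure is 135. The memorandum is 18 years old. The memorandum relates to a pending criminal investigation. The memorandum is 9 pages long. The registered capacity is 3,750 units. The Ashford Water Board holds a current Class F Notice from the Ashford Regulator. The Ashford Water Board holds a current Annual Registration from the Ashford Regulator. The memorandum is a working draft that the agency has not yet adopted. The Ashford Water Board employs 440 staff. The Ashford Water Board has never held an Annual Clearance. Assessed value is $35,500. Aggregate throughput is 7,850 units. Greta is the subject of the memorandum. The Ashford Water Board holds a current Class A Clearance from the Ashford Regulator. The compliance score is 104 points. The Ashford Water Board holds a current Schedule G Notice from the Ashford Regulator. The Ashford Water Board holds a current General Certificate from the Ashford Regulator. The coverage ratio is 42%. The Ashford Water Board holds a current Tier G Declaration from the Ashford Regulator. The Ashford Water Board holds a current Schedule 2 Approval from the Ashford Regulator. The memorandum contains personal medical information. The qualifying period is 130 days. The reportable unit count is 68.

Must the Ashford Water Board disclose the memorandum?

Yes — the Ashford Water Board must disclose the memorandum.

Exception (a) fails — aggregate throughput is 7,850 units, not under 6,770 units.
Exception (b) is satisfied on its face — a current Schedule G Notice is held; a current Class A Clearance is held; the memorandum names a confidential informant. But applying paragraphs (g)–(n): (g) is triggered — Greta is the subject of the memorandum. (h) would limit (g) — a current Schedule 2 Registration is held — but (i) sets (h) aside: (i) operates against (h): a current General Certificate is held. (j) would limit (i) — a current Tier G Declaration is held — but (k) sets (j) aside: (k) applies — a current Schedule G Exemption Letter is held. (l) would limit (k) — the record's age is 18 years, meeting the 18 years threshold — but (m) sets (l) aside: (m) is engaged — a current Class F Notice is held. (n), which would lift (m), does not operate here — the Annual Clearance is not current. So (b) is unavailable.
Exception (c) does not apply: the compliance score is 104 points, not under 90 points.
Exception (d): the memorandum contains personal medical information; a current Schedule 2 Approval is held; a current Annual Registration is held — every condition holds. But: (p) operates against (d): the reportable unit count is 68, below the 75 limit. (q) is not engaged (the baseline figure is 135, short of 138), so (p) stands. (d) is therefore removed.
Exception (e) requires that the coverage ratio is at least 54%; but the coverage ratio is 42%, short of 54%, so (e) is unavailable.
No exception is made out. the Ashford Water Board falls within the general rule.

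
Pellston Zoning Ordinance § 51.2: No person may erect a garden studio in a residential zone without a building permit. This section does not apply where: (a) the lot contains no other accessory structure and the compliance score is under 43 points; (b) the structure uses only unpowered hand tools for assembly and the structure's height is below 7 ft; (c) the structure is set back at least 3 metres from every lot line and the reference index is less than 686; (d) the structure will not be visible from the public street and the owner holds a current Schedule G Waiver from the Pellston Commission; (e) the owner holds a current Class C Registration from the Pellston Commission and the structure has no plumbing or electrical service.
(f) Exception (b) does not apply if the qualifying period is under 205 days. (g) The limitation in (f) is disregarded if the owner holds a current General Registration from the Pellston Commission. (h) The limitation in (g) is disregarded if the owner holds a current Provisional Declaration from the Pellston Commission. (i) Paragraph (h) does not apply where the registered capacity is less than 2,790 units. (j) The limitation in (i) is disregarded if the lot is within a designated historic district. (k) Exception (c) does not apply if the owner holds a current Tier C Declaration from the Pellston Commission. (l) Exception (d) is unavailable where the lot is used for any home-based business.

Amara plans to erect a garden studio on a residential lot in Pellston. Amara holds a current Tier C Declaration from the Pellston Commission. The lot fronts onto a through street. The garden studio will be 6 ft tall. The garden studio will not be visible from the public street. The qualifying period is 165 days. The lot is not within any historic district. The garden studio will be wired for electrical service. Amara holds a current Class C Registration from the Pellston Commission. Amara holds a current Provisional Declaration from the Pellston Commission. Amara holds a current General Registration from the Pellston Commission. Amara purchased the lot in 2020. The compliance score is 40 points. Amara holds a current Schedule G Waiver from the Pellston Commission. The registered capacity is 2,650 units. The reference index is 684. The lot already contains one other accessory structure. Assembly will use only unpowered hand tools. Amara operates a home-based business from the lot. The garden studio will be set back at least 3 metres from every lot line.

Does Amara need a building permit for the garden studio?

No — exception (b) applies; Amara does not need a building permit.

Exception (a) requires that the lot contains no other accessory structure; but the lot already has another accessory structure, so (a) is unavailable.
All of (b)'s requirements are met (assembly uses only hand tools; the structure's height is 6 ft, below the 7 ft limit). As to paragraphs (f)–(j): (f) would limit (b) — the qualifying period is 165 days, under the 205 days limit — but (g) sets (f) aside: (g) operates against (f): a current General Registration is held. (h) is triggered (a current Provisional Declaration is held), but yields to (i): (i) operates against (h): the registered capacity is 2,650 units, less than the 2,790 units limit. (j) is not triggered (the lot is not in a historic district), so (i) stands. (b) remains available.
Exception (c)'s conditions are all satisfied: the setback is at least 3 m on every side; the reference index is 684, less than the 686 limit. However, paragraph (k) must be considered: (k) operates — a current Tier C Declaration is held. (c) is therefore removed.
Exception (d) is satisfied on its face — the structure will not be visible from the street; a current Schedule G Waiver is held. Turning to paragraph (l): (l) operates — a home-based business operates on the lot. (d) is therefore removed.
Exception (e) requires that the structure has no plumbing or electrical service; but electrical service is planned, so (e) is unavailable.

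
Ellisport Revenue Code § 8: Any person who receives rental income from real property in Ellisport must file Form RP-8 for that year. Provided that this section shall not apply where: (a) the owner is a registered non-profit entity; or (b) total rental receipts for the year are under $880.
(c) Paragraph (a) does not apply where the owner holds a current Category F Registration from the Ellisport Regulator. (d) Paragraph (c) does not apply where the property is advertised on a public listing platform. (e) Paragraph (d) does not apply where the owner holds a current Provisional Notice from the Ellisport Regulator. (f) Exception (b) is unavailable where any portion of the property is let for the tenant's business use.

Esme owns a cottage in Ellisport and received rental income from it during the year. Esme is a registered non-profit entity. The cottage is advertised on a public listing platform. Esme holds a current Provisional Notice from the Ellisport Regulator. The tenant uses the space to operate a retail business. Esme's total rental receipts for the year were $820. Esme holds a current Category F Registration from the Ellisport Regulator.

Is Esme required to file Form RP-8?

Yes — Esme must file Form RP-8.

Exception (a) is satisfied on its face — Esme is a registered non-profit. However, paragraphs (c)–(e) must be considered: (c) operates against (a): a current Category F Registration is held. (d) would limit (c) — the property is publicly advertised — but (e) sets (d) aside: (e) operates against (d): a current Provisional Notice is held. Exception (a) does not apply.
All of (b)'s requirements are met (total rental receipts for the year are $820, under the $880 limit). Turning to paragraph (f): (f) operates — the space is let for business use. (b) is therefore removed.
No exception is made out. Esme falls within the general rule.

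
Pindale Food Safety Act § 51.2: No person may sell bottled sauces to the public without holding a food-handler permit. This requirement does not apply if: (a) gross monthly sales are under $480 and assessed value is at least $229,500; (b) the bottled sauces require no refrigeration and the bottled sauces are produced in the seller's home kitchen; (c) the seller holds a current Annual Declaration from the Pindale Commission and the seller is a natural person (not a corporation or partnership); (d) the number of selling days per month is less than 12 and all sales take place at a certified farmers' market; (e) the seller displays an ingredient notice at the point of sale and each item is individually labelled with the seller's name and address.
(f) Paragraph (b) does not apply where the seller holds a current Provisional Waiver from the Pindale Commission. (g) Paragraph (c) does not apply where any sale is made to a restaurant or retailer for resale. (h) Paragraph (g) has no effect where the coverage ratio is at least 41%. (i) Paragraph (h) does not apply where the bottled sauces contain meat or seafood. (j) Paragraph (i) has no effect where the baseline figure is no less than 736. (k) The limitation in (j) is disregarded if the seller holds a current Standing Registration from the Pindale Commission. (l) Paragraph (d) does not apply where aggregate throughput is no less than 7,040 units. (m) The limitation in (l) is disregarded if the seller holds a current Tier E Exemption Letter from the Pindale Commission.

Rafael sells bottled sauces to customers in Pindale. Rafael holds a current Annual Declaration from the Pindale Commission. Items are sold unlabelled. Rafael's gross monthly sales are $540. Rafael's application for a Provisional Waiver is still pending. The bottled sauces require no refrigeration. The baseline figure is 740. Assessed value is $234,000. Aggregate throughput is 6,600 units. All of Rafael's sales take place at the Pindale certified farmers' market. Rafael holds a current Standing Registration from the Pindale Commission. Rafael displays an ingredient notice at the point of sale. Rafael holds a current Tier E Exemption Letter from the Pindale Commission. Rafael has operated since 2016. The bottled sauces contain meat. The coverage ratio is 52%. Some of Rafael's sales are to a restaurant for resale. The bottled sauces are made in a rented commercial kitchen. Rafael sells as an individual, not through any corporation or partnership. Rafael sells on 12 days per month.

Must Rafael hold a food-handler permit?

Exception (a) does not apply: gross monthly sales are $540, not under $480.
Exception (b) does not apply: the bottled sauces are made in a commercial kitchen, not a home kitchen.
Exception (c) is satisfied on its face — a current Annual Declaration is held; the seller is a natural person. But: (g) is engaged — some sales are to a restaurant for resale. (h) would limit (g) — the coverage ratio is 52%, meeting the 41% threshold — but (i) sets (h) aside: (i) operates against (h): the bottled sauces contain meat. (j) operates (the baseline figure is 740, meeting the 736 threshold), but yields to (k): (k) operates against (j): a current Standing Registration is held. So (c) is unavailable.
Exception (d) does not apply: the number of selling days per month is 12, not less than 12.
Exception (e) fails — items are sold unlabelled.
No exception applies. The general rule governs.

Yes — Rafael must hold a food-handler permit.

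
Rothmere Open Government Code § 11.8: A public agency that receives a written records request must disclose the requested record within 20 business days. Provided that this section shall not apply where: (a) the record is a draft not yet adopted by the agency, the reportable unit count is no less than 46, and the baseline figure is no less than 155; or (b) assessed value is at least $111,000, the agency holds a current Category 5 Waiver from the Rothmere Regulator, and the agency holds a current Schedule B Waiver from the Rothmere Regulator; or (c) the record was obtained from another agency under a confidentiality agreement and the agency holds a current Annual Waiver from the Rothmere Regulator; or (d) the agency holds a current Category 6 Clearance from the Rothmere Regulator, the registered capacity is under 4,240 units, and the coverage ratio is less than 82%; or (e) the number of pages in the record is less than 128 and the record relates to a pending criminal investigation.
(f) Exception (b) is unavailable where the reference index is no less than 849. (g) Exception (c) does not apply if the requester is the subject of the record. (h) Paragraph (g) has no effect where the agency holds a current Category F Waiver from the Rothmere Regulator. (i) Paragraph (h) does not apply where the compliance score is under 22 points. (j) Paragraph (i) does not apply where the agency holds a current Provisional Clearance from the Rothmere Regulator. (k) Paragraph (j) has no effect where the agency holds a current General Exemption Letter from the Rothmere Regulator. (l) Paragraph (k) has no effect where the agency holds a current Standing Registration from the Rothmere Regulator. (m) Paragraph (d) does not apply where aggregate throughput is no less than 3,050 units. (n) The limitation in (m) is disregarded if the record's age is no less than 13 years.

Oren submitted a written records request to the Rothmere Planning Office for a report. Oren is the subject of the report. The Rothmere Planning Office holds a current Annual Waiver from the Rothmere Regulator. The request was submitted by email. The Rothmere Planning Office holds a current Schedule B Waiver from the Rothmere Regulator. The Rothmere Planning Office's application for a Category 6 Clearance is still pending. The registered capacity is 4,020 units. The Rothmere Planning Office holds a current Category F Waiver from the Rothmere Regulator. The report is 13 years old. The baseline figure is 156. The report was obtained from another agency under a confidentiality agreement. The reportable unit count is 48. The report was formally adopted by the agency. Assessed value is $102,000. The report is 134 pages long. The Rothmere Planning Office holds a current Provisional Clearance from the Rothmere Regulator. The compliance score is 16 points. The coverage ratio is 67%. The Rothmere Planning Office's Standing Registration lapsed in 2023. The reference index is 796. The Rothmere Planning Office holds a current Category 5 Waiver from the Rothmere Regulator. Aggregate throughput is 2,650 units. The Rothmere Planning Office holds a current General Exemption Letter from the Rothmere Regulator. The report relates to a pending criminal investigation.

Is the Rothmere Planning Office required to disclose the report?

Yes — the Rothmere Planning Office must disclose the report.

Exception (a) fails — the report has been formally adopted.
Exception (b) does not apply: assessed value is $102,000, short of $111,000.
Exception (c): the report was obtained under a confidentiality agreement; a current Annual Waiver is held — every condition holds. However, paragraphs (g)–(l) must be considered: (g) is engaged — Oren is the subject of the report. (h) is triggered (a current Category F Waiver is held), but is itself disapplied by (i): (i) operates against (h): the compliance score is 16 points, under the 22 points limit. (j) would limit (i) — a current Provisional Clearance is held — but (k) sets (j) aside: (k) operates against (j): a current General Exemption Letter is held. (l), which would lift (k), is inapplicable — no current Standing Registration is held. (c) is therefore removed.
Exception (d) does not apply: no current Category 6 Clearance is held.
Exception (e) requires that the number of pages in the record is less than 128; but the number of pages in the record is 134, not less than 128, so (e) is unavailable.
Every exception is unavailable, so the rule governs.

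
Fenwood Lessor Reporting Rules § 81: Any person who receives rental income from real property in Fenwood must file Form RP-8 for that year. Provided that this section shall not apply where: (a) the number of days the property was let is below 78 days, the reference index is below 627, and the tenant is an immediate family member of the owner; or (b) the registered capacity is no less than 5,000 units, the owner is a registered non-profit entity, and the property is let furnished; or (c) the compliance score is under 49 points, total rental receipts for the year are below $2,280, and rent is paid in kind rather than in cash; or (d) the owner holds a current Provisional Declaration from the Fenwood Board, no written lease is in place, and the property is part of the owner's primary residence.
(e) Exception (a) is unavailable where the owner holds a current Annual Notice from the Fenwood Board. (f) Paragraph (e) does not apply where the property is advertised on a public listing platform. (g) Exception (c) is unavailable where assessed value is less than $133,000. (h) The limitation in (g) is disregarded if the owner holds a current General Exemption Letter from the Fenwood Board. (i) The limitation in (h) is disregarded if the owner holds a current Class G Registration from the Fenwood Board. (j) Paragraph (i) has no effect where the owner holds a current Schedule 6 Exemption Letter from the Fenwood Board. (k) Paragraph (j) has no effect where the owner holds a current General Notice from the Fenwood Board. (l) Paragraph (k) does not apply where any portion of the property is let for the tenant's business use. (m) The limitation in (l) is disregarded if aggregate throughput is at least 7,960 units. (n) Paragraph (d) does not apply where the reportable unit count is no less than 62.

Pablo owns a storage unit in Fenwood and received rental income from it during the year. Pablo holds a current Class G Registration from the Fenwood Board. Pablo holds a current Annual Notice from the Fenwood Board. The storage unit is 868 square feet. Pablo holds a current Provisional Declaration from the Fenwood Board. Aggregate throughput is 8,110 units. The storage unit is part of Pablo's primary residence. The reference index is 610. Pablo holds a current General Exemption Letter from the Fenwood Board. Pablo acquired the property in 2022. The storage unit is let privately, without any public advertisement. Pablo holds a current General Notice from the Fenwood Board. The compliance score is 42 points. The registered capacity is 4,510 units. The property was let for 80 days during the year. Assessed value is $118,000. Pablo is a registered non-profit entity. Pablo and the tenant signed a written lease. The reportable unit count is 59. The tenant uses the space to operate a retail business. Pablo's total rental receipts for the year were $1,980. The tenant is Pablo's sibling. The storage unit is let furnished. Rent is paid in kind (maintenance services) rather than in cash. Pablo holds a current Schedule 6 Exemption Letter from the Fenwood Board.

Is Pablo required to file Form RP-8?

Exception (a) fails — the number of days the property was let is 80 days, not below 78 days.
Exception (b) fails — the registered capacity is 4,510 units, short of 5,000 units.
Exception (c)'s conditions are all satisfied: the compliance score is 42 points, under the 49 points limit; total rental receipts for the year are $1,980, below the $2,280 limit; rent is paid in kind. However, paragraphs (g)–(m) must be considered: (g) is triggered — assessed value is $118,000, less than the $133,000 limit. (h) is triggered (a current General Exemption Letter is held), but is itself disapplied by (i): (i) operates against (h): a current Class G Registration is held. (j) would limit (i) — a current Schedule 6 Exemption Letter is held — but (k) sets (j) aside: (k) is triggered — a current General Notice is held. (l) is triggered (the space is let for business use), but is itself disapplied by (m): (m) operates against (l): aggregate throughput is 8,110 units, meeting the 7,960 units threshold. So (c) is unavailable.
Exception (d) does not apply: a written lease is in place.
Every exception is unavailable, so the rule governs.

Yes — Pablo must file Form RP-8.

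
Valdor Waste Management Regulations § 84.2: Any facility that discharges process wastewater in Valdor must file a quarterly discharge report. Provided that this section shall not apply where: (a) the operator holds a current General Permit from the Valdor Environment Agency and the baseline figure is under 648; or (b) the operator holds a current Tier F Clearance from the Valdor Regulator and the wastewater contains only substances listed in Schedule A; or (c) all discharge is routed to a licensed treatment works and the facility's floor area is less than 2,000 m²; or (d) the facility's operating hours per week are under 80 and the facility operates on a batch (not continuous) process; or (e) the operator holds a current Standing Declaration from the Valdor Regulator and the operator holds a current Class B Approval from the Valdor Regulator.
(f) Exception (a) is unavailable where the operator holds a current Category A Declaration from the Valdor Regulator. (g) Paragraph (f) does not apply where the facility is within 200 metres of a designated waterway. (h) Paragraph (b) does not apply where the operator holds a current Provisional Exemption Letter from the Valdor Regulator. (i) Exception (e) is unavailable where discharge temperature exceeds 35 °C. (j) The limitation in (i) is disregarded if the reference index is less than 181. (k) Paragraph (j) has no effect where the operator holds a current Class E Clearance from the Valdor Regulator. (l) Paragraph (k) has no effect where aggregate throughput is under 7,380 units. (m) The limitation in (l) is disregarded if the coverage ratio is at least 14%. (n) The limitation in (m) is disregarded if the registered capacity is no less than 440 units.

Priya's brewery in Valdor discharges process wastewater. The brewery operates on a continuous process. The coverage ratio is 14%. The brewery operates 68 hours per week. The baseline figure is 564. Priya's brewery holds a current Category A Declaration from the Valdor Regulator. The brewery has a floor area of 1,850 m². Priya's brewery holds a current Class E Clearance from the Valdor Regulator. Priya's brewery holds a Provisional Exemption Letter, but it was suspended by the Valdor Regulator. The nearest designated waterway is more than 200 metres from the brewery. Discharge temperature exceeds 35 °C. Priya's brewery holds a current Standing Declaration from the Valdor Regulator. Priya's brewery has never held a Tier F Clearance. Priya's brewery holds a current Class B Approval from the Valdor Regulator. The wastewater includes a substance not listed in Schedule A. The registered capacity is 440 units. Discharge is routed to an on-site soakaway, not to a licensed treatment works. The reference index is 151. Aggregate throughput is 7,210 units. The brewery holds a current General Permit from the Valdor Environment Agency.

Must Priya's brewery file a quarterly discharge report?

Exception (a)'s conditions are all satisfied: a current General Permit is held; the baseline figure is 564, under the 648 limit. But applying paragraphs (f)–(g): (f) operates against (a): a current Category A Declaration is held. (g), which would lift (f), is not triggered — the brewery is more than 200 m from any designated waterway. (a) is therefore removed.
Exception (b) fails — there is no Tier F Clearance in force.
Exception (c) does not apply: discharge is not routed to a licensed treatment works.
Exception (d) does not apply: the facility operates on a continuous process.
Exception (e)'s conditions are all satisfied: a current Standing Declaration is held; a current Class B Approval is held. As to paragraphs (i)–(n): (i) would limit (e) — discharge temperature exceeds 35 °C — but (j) sets (i) aside: (j) operates against (i): the reference index is 151, less than the 181 limit. (k) would limit (j) — a current Class E Clearance is held — but (l) sets (k) aside: (l) applies — aggregate throughput is 7,210 units, under the 7,380 units limit. (m) would limit (l) — the coverage ratio is 14%, meeting the 14% threshold — but (n) sets (m) aside: (n) operates against (m): the registered capacity is 440 units, meeting the 440 units threshold. Exception (e) stands.

No — exception (e) applies; Priya's brewery is not required to file a quarterly discharge report.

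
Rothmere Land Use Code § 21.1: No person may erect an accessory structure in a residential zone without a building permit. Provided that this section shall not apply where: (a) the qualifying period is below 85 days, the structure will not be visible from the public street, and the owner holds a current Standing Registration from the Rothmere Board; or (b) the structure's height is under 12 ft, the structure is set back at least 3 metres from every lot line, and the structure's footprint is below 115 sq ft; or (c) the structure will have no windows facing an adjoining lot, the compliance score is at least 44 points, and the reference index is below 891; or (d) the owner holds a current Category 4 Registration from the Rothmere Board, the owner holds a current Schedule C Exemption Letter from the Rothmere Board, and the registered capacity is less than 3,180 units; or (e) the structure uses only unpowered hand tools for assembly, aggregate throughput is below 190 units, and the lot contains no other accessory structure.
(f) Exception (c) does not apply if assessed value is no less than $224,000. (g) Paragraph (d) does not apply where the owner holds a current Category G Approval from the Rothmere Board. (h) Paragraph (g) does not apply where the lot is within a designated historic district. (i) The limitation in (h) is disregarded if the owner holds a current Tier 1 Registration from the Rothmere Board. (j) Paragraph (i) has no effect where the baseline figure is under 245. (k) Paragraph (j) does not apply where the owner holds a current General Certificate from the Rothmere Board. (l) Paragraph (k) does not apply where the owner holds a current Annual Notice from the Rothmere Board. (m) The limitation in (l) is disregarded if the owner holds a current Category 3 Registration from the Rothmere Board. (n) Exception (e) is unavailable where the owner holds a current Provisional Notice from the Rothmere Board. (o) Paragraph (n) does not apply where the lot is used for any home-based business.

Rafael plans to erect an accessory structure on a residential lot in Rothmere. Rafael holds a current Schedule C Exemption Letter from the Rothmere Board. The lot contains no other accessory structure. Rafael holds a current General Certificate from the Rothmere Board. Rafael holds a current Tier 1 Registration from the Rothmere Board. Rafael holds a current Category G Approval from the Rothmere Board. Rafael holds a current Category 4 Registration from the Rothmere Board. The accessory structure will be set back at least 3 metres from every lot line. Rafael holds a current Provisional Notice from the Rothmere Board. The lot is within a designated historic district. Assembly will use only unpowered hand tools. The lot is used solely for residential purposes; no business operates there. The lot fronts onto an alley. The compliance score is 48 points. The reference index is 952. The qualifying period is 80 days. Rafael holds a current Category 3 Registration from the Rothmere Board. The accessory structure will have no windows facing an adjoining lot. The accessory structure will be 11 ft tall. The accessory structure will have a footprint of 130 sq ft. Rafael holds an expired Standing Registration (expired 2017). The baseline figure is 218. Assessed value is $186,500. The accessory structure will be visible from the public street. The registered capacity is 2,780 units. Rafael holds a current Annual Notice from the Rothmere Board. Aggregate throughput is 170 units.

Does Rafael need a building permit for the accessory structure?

Yes — Rafael must obtain a building permit.

Exception (a) requires that the structure will not be visible from the public street; but the structure will be visible from the street, so (a) is unavailable.
Exception (b) requires that the structure's footprint is below 115 sq ft; but the structure's footprint is 130 sq ft, not below 115 sq ft, so (b) is unavailable.
Exception (c) does not apply: the reference index is 952, not below 891.
Exception (d): a current Category 4 Registration is held; a current Schedule C Exemption Letter is held; the registered capacity is 2,780 units, less than the 3,180 units limit — every condition holds. But applying paragraphs (g)–(m): (g) operates against (d): a current Category G Approval is held. (h) is engaged (the lot is in a historic district), but yields to (i): (i) applies — a current Tier 1 Registration is held. (j) is triggered (the baseline figure is 218, under the 245 limit), but is displaced by (k): (k) applies — a current General Certificate is held. (l) would limit (k) — a current Annual Notice is held — but (m) sets (l) aside: (m) operates against (l): a current Category 3 Registration is held. (d) is therefore removed.
Exception (e) is satisfied on its face — assembly uses only hand tools; aggregate throughput is 170 units, below the 190 units limit; the lot has no other accessory structure. But applying paragraphs (n)–(o): (n) applies — a current Provisional Notice is held. (o), which would lift (n), does not operate here — the lot is solely residential. So (e) is unavailable.
No exception applies. The general rule governs.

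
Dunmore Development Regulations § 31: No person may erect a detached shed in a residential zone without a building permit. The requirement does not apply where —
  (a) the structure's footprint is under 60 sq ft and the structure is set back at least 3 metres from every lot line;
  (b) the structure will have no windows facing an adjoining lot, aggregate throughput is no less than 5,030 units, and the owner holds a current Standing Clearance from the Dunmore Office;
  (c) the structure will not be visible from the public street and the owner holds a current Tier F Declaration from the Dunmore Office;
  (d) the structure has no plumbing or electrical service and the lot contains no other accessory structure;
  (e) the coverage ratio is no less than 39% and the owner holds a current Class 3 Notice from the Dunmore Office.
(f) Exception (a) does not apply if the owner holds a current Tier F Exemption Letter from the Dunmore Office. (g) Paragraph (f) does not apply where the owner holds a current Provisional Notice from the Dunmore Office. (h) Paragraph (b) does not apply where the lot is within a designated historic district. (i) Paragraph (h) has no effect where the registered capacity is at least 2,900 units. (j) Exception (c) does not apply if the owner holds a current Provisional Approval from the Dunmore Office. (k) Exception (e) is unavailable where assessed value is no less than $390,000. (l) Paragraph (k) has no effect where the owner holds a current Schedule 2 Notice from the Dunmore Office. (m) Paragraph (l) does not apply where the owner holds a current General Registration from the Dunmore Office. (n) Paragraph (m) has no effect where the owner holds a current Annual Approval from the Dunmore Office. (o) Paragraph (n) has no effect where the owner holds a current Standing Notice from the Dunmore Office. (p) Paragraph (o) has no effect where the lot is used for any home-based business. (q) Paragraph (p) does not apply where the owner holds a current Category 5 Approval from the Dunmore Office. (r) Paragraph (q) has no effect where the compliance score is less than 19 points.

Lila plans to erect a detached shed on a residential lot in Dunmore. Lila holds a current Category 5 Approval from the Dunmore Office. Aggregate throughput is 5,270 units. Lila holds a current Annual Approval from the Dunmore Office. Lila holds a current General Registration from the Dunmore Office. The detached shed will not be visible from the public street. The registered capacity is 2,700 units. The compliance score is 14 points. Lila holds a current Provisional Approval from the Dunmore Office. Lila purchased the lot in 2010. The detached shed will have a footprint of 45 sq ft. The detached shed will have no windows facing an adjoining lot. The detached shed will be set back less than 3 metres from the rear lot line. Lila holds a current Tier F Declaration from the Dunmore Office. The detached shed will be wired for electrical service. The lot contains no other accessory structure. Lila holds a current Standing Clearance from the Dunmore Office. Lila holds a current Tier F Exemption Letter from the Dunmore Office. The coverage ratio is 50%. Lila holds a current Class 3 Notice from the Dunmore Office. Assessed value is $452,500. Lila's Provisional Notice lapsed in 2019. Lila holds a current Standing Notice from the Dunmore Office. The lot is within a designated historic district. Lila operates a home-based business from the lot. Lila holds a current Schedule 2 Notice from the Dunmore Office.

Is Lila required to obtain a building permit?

No — exception (e) applies; Lila does not need a building permit.

Exception (a) requires that the structure is set back at least 3 metres from every lot line; but the rear setback is under 3 m, so (a) is unavailable.
Exception (b)'s conditions are all satisfied: no windows face an adjoining lot; aggregate throughput is 5,270 units, meeting the 5,030 units threshold; a current Standing Clearance is held. But: (h) applies — the lot is in a historic district. (i), which would lift (h), is not triggered — the registered capacity is 2,700 units, short of 2,900 units. Exception (b) does not apply.
All of (c)'s requirements are met (the structure will not be visible from the street; a current Tier F Declaration is held). But: (j) operates against (c): a current Provisional Approval is held. So (c) is unavailable.
Exception (d) fails — electrical service is planned.
All of (e)'s requirements are met (the coverage ratio is 50%, meeting the 39% threshold; a current Class 3 Notice is held). Under paragraphs (k)–(r): (k) would limit (e) — assessed value is $452,500, meeting the $390,000 threshold — but (l) sets (k) aside: (l) operates against (k): a current Schedule 2 Notice is held. (m) would limit (l) — a current General Registration is held — but (n) sets (m) aside: (n) operates against (m): a current Annual Approval is held. (o) is triggered (a current Standing Notice is held), but yields to (p): (p) operates against (o): a home-based business operates on the lot. (q) operates (a current Category 5 Approval is held), but is overridden by (r): (r) applies — the compliance score is 14 points, less than the 19 points limit. (e) remains available.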